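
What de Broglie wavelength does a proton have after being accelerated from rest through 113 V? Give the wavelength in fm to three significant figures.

λ = 2690 fm

KE = eV = 1.602 × 10⁻¹⁹ × 113.0 = 1.810 × 10⁻¹⁷ J.
p = √(2mKE) = √(2 × 1.673 × 10⁻²⁷ × 1.810 × 10⁻¹⁷) = 2.461 × 10⁻²² kg·m/s.
λ = h/p = 6.626 × 10⁻³⁴ / 2.461 × 10⁻²² = 2.69 × 10⁻¹² m = 2690 fm.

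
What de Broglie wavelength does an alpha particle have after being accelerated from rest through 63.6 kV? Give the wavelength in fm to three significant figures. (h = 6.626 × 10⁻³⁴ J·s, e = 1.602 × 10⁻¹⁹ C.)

λ = 40.3 fm

KE = 2eV = 2 × 1.602 × 10⁻¹⁹ × 6.360 × 10⁴ = 2.038 × 10⁻¹⁴ J.
p = √(2mKE) = √(2 × 6.645 × 10⁻²⁷ × 2.038 × 10⁻¹⁴) = 1.646 × 10⁻²⁰ kg·m/s.
λ = h/p = 6.626 × 10⁻³⁴ / 1.646 × 10⁻²⁰ = 4.03 × 10⁻¹⁴ m = 40.3 fm.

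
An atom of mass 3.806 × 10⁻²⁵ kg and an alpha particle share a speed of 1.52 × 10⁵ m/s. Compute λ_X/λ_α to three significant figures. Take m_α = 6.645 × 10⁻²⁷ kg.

λ_X/λ_α = 0.0175

At fixed v, p = mv so λ = h/(mv) ∝ 1/m.
λ_X/λ_α = m_α/m_X = 6.645 × 10⁻²⁷/3.806 × 10⁻²⁵ = 0.0175.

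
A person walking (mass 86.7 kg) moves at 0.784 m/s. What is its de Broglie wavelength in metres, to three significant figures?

p = mv = 86.7 × 0.784 = 6.797 × 10¹ kg·m/s.
λ = h/p = 6.626 × 10⁻³⁴ / 6.797 × 10¹ = 9.75 × 10⁻³⁶ m.

λ = 9.75 × 10⁻³⁶ m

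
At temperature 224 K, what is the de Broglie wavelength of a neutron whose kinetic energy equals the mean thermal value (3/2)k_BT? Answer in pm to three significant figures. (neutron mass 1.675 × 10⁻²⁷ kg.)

λ = 168 pm

KE = (3/2)k_BT = 1.5 × 1.381 × 10⁻²³ × 224 = 4.640 × 10⁻²¹ J.
p = √(2mKE) = √(2 × 1.675 × 10⁻²⁷ × 4.640 × 10⁻²¹) = 3.943 × 10⁻²⁴ kg·m/s.
λ = h/p = 1.68 × 10⁻¹⁰ m = 168 pm.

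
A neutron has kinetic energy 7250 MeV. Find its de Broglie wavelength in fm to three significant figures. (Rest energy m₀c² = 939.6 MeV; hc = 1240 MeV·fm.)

Total energy E = KE + m₀c² = 7250 + 939.6 = 8189.6 MeV.
(pc)² = E² − (m₀c²)² = (8189.6)² − (939.6)² = 6.619 × 10⁷ MeV², so pc = 8136 MeV.
λ = hc/(pc) = 1240 MeV·fm / 8136 MeV = 0.152 fm.

λ = 0.152 fm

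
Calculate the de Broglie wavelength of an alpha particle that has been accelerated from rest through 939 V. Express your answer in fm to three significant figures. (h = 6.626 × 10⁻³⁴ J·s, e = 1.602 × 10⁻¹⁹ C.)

λ = 331 fm

KE = 2eV = 2 × 1.602 × 10⁻¹⁹ × 939.0 = 3.009 × 10⁻¹⁶ J.
p = √(2mKE) = √(2 × 6.645 × 10⁻²⁷ × 3.009 × 10⁻¹⁶) = 2.000 × 10⁻²¹ kg·m/s.
λ = h/p = 6.626 × 10⁻³⁴ / 2.000 × 10⁻²¹ = 3.31 × 10⁻¹³ m = 331 fm.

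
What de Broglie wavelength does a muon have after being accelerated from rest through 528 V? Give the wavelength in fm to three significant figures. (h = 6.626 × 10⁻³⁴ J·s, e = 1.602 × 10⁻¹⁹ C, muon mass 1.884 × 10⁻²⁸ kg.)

λ = 3710 fm

KE = eV = 1.602 × 10⁻¹⁹ × 528.0 = 8.459 × 10⁻¹⁷ J.
p = √(2mKE) = √(2 × 1.884 × 10⁻²⁸ × 8.459 × 10⁻¹⁷) = 1.785 × 10⁻²² kg·m/s.
λ = h/p = 6.626 × 10⁻³⁴ / 1.785 × 10⁻²² = 3.71 × 10⁻¹² m = 3710 fm.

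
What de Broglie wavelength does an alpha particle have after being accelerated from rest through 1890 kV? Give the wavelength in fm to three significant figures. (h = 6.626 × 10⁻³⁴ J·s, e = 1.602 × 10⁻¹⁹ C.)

λ = 7.39 fm

KE = 2eV = 2 × 1.602 × 10⁻¹⁹ × 1.890 × 10⁶ = 6.056 × 10⁻¹³ J.
p = √(2mKE) = √(2 × 6.645 × 10⁻²⁷ × 6.056 × 10⁻¹³) = 8.971 × 10⁻²⁰ kg·m/s.
λ = h/p = 6.626 × 10⁻³⁴ / 8.971 × 10⁻²⁰ = 7.39 × 10⁻¹⁵ m = 7.39 fm.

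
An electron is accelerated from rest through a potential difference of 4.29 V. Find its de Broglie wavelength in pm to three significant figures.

KE = eV = 1.602 × 10⁻¹⁹ × 4.290 = 6.873 × 10⁻¹⁹ J.
p = √(2mKE) = √(2 × 9.109 × 10⁻³¹ × 6.873 × 10⁻¹⁹) = 1.119 × 10⁻²⁴ kg·m/s.
λ = h/p = 6.626 × 10⁻³⁴ / 1.119 × 10⁻²⁴ = 5.92 × 10⁻¹⁰ m = 592 pm.

λ = 592 pm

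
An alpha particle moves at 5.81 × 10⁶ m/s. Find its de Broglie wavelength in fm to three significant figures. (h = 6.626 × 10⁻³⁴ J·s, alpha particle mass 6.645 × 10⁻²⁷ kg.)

p = mv = 6.645 × 10⁻²⁷ × 5.81 × 10⁶ = 3.861 × 10⁻²⁰ kg·m/s.
λ = h/p = 6.626 × 10⁻³⁴ / 3.861 × 10⁻²⁰ = 1.72 × 10⁻¹⁴ m = 17.2 fm.

λ = 17.2 fm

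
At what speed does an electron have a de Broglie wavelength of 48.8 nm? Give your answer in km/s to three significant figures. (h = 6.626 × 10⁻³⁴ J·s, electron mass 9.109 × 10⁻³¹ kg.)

p = h/λ = 6.626 × 10⁻³⁴ / 4.880 × 10⁻⁸ = 1.358 × 10⁻²⁶ kg·m/s.
v = p/m = 1.358 × 10⁻²⁶ / 9.109 × 10⁻³¹ = 1.49 × 10⁴ m/s = 14.9 km/s.

v = 14.9 km/s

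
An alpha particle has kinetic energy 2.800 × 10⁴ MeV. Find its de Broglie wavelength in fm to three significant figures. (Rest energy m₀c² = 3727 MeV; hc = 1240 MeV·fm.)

λ = 0.0394 fm

Total energy E = KE + m₀c² = 2.800 × 10⁴ + 3727 = 31727 MeV.
(pc)² = E² − (m₀c²)² = (31727)² − (3727)² = 9.927 × 10⁸ MeV², so pc = 3.151 × 10⁴ MeV.
λ = hc/(pc) = 1240 MeV·fm / 3.151 × 10⁴ MeV = 0.0394 fm.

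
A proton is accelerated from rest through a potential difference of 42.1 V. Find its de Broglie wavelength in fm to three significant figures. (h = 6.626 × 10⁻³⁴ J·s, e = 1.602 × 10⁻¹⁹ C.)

λ = 4410 fm

KE = eV = 1.602 × 10⁻¹⁹ × 42.10 = 6.744 × 10⁻¹⁸ J.
p = √(2mKE) = √(2 × 1.673 × 10⁻²⁷ × 6.744 × 10⁻¹⁸) = 1.502 × 10⁻²² kg·m/s.
λ = h/p = 6.626 × 10⁻³⁴ / 1.502 × 10⁻²² = 4.41 × 10⁻¹² m = 4410 fm.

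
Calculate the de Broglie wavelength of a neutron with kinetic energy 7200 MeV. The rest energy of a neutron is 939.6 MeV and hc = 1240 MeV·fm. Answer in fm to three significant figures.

λ = 0.153 fm

Total energy E = KE + m₀c² = 7200 + 939.6 = 8139.6 MeV.
(pc)² = E² − (m₀c²)² = (8139.6)² − (939.6)² = 6.537 × 10⁷ MeV², so pc = 8085 MeV.
λ = hc/(pc) = 1240 MeV·fm / 8085 MeV = 0.153 fm.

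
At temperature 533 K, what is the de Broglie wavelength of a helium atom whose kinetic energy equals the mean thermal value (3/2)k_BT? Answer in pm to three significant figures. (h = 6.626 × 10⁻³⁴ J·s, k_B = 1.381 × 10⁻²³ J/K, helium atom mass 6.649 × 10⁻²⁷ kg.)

λ = 54.7 pm

KE = (3/2)k_BT = 1.5 × 1.381 × 10⁻²³ × 533 = 1.104 × 10⁻²⁰ J.
p = √(2mKE) = √(2 × 6.649 × 10⁻²⁷ × 1.104 × 10⁻²⁰) = 1.212 × 10⁻²³ kg·m/s.
λ = h/p = 5.47 × 10⁻¹¹ m = 54.7 pm.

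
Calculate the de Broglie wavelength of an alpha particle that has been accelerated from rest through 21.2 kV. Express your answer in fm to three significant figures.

KE = 2eV = 2 × 1.602 × 10⁻¹⁹ × 2.120 × 10⁴ = 6.792 × 10⁻¹⁵ J.
p = √(2mKE) = √(2 × 6.645 × 10⁻²⁷ × 6.792 × 10⁻¹⁵) = 9.501 × 10⁻²¹ kg·m/s.
λ = h/p = 6.626 × 10⁻³⁴ / 9.501 × 10⁻²¹ = 6.97 × 10⁻¹⁴ m = 69.7 fm.

λ = 69.7 fm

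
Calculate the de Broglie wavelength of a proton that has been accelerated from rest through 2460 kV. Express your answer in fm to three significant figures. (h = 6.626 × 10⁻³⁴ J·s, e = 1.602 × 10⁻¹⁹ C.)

λ = 18.2 fm

KE = eV = 1.602 × 10⁻¹⁹ × 2.460 × 10⁶ = 3.941 × 10⁻¹³ J.
p = √(2mKE) = √(2 × 1.673 × 10⁻²⁷ × 3.941 × 10⁻¹³) = 3.631 × 10⁻²⁰ kg·m/s.
λ = h/p = 6.626 × 10⁻³⁴ / 3.631 × 10⁻²⁰ = 1.82 × 10⁻¹⁴ m = 18.2 fm.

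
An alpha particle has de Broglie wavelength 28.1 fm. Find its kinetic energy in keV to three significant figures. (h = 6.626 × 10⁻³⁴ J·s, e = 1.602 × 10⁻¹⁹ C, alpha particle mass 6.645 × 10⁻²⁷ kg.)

KE = 261 keV

p = h/λ = 6.626 × 10⁻³⁴ / 2.810 × 10⁻¹⁴ = 2.358 × 10⁻²⁰ kg·m/s.
KE = p²/(2m) = (2.358 × 10⁻²⁰)² / (2 × 6.645 × 10⁻²⁷) = 4.184 × 10⁻¹⁴ J = 261 keV.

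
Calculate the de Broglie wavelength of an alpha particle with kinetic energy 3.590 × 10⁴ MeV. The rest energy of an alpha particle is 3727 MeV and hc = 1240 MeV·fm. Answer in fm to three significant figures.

Total energy E = KE + m₀c² = 3.590 × 10⁴ + 3727 = 39627 MeV.
(pc)² = E² − (m₀c²)² = (39627)² − (3727)² = 1.556 × 10⁹ MeV², so pc = 3.945 × 10⁴ MeV.
λ = hc/(pc) = 1240 MeV·fm / 3.945 × 10⁴ MeV = 0.0314 fm.

λ = 0.0314 fm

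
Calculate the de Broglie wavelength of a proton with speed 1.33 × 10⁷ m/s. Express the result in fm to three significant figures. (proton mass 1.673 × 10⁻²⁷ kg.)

p = mv = 1.673 × 10⁻²⁷ × 1.33 × 10⁷ = 2.225 × 10⁻²⁰ kg·m/s.
λ = h/p = 6.626 × 10⁻³⁴ / 2.225 × 10⁻²⁰ = 2.98 × 10⁻¹⁴ m = 29.8 fm.

λ = 29.8 fm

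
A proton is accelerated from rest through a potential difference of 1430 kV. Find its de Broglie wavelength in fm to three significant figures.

λ = 23.9 fm

KE = eV = 1.602 × 10⁻¹⁹ × 1.430 × 10⁶ = 2.291 × 10⁻¹³ J.
p = √(2mKE) = √(2 × 1.673 × 10⁻²⁷ × 2.291 × 10⁻¹³) = 2.769 × 10⁻²⁰ kg·m/s.
λ = h/p = 6.626 × 10⁻³⁴ / 2.769 × 10⁻²⁰ = 2.39 × 10⁻¹⁴ m = 23.9 fm.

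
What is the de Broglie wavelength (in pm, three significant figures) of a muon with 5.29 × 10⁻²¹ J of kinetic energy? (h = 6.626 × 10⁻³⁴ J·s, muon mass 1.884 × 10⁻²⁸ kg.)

λ = 469 pm

p = √(2mKE) = √(2 × 1.884 × 10⁻²⁸ × 5.290 × 10⁻²¹) = 1.412 × 10⁻²⁴ kg·m/s.
λ = h/p = 6.626 × 10⁻³⁴ / 1.412 × 10⁻²⁴ = 4.69 × 10⁻¹⁰ m = 469 pm.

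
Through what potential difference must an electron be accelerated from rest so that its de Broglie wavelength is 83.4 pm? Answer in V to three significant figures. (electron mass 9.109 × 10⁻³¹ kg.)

V = 216 V

p = h/λ = 6.626 × 10⁻³⁴ / 8.340 × 10⁻¹¹ = 7.945 × 10⁻²⁴ kg·m/s.
KE = p²/(2m) = 3.465 × 10⁻¹⁷ J.
V = KE/e = 3.465 × 10⁻¹⁷ / (1.602 × 10⁻¹⁹) = 216 V.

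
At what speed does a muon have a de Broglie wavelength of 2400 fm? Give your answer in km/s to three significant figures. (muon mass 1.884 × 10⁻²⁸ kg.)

p = h/λ = 6.626 × 10⁻³⁴ / 2.400 × 10⁻¹² = 2.761 × 10⁻²² kg·m/s.
v = p/m = 2.761 × 10⁻²² / 1.884 × 10⁻²⁸ = 1.47 × 10⁶ m/s = 1470 km/s.

v = 1470 km/s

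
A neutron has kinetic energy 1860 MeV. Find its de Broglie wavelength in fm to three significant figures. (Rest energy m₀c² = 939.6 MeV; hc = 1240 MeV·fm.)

λ = 0.470 fm

Total energy E = KE + m₀c² = 1860 + 939.6 = 2799.6 MeV.
(pc)² = E² − (m₀c²)² = (2799.6)² − (939.6)² = 6.955 × 10⁶ MeV², so pc = 2637 MeV.
λ = hc/(pc) = 1240 MeV·fm / 2637 MeV = 0.470 fm.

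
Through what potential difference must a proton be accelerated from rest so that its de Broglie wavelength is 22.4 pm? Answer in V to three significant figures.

p = h/λ = 6.626 × 10⁻³⁴ / 2.240 × 10⁻¹¹ = 2.958 × 10⁻²³ kg·m/s.
KE = p²/(2m) = 2.615 × 10⁻¹⁹ J.
V = KE/e = 2.615 × 10⁻¹⁹ / (1.602 × 10⁻¹⁹) = 1.63 V.

V = 1.63 V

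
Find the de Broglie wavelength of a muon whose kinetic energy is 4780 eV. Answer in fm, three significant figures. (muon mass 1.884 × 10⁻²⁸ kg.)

λ = 1230 fm

KE = 4780 eV = 7.658 × 10⁻¹⁶ J.
p = √(2mKE) = √(2 × 1.884 × 10⁻²⁸ × 7.658 × 10⁻¹⁶) = 5.372 × 10⁻²² kg·m/s.
λ = h/p = 6.626 × 10⁻³⁴ / 5.372 × 10⁻²² = 1.23 × 10⁻¹² m = 1230 fm.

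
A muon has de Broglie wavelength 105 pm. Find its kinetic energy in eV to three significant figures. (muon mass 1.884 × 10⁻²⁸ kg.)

KE = 0.660 eV

p = h/λ = 6.626 × 10⁻³⁴ / 1.050 × 10⁻¹⁰ = 6.310 × 10⁻²⁴ kg·m/s.
KE = p²/(2m) = (6.310 × 10⁻²⁴)² / (2 × 1.884 × 10⁻²⁸) = 1.057 × 10⁻¹⁹ J = 0.660 eV.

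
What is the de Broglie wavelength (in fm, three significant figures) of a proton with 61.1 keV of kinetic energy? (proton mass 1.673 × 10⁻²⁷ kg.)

KE = 61.1 keV = 9.788 × 10⁻¹⁵ J.
p = √(2mKE) = √(2 × 1.673 × 10⁻²⁷ × 9.788 × 10⁻¹⁵) = 5.723 × 10⁻²¹ kg·m/s.
λ = h/p = 6.626 × 10⁻³⁴ / 5.723 × 10⁻²¹ = 1.16 × 10⁻¹³ m = 116 fm.

λ = 116 fm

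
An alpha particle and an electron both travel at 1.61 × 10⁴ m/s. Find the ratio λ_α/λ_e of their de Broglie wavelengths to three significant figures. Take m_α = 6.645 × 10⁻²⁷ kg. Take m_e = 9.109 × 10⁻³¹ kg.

At fixed v, p = mv so λ = h/(mv) ∝ 1/m.
λ_α/λ_e = m_e/m_α = 9.109 × 10⁻³¹/6.645 × 10⁻²⁷ = 1.37 × 10⁻⁴.

λ_α/λ_e = 1.37 × 10⁻⁴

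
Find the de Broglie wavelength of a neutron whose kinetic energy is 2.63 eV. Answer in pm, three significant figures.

λ = 17.6 pm

KE = 2.63 eV = 4.213 × 10⁻¹⁹ J.
p = √(2mKE) = √(2 × 1.675 × 10⁻²⁷ × 4.213 × 10⁻¹⁹) = 3.757 × 10⁻²³ kg·m/s.
λ = h/p = 6.626 × 10⁻³⁴ / 3.757 × 10⁻²³ = 1.76 × 10⁻¹¹ m = 17.6 pm.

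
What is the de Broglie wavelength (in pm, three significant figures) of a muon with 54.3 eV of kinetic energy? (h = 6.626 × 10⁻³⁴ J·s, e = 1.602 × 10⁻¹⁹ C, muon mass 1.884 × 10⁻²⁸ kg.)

KE = 54.3 eV = 8.699 × 10⁻¹⁸ J.
p = √(2mKE) = √(2 × 1.884 × 10⁻²⁸ × 8.699 × 10⁻¹⁸) = 5.725 × 10⁻²³ kg·m/s.
λ = h/p = 6.626 × 10⁻³⁴ / 5.725 × 10⁻²³ = 1.16 × 10⁻¹¹ m = 11.6 pm.

λ = 11.6 pm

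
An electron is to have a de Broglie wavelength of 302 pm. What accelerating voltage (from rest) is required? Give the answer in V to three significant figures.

p = h/λ = 6.626 × 10⁻³⁴ / 3.020 × 10⁻¹⁰ = 2.194 × 10⁻²⁴ kg·m/s.
KE = p²/(2m) = 2.642 × 10⁻¹⁸ J.
V = KE/e = 2.642 × 10⁻¹⁸ / (1.602 × 10⁻¹⁹) = 16.5 V.

V = 16.5 V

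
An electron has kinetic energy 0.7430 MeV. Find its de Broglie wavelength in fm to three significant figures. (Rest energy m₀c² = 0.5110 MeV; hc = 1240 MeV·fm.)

Total energy E = KE + m₀c² = 0.7430 + 0.5110 = 1.2540 MeV.
(pc)² = E² − (m₀c²)² = (1.2540)² − (0.5110)² = 1.311 MeV², so pc = 1.145 MeV.
λ = hc/(pc) = 1240 MeV·fm / 1.145 MeV = 1080 fm.

λ = 1080 fm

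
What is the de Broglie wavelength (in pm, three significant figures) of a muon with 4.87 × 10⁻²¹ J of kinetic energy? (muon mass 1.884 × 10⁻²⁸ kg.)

λ = 489 pm

p = √(2mKE) = √(2 × 1.884 × 10⁻²⁸ × 4.870 × 10⁻²¹) = 1.355 × 10⁻²⁴ kg·m/s.
λ = h/p = 6.626 × 10⁻³⁴ / 1.355 × 10⁻²⁴ = 4.89 × 10⁻¹⁰ m = 489 pm.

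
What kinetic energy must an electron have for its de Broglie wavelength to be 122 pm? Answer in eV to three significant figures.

KE = 101 eV

p = h/λ = 6.626 × 10⁻³⁴ / 1.220 × 10⁻¹⁰ = 5.431 × 10⁻²⁴ kg·m/s.
KE = p²/(2m) = (5.431 × 10⁻²⁴)² / (2 × 9.109 × 10⁻³¹) = 1.619 × 10⁻¹⁷ J = 101 eV.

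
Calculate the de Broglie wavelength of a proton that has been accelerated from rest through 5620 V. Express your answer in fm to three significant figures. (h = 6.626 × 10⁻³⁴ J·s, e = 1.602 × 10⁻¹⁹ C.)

KE = eV = 1.602 × 10⁻¹⁹ × 5620 = 9.003 × 10⁻¹⁶ J.
p = √(2mKE) = √(2 × 1.673 × 10⁻²⁷ × 9.003 × 10⁻¹⁶) = 1.736 × 10⁻²¹ kg·m/s.
λ = h/p = 6.626 × 10⁻³⁴ / 1.736 × 10⁻²¹ = 3.82 × 10⁻¹³ m = 382 fm.

λ = 382 fm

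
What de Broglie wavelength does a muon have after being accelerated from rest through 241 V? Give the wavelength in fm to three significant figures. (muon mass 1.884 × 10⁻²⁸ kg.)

KE = eV = 1.602 × 10⁻¹⁹ × 241.0 = 3.861 × 10⁻¹⁷ J.
p = √(2mKE) = √(2 × 1.884 × 10⁻²⁸ × 3.861 × 10⁻¹⁷) = 1.206 × 10⁻²² kg·m/s.
λ = h/p = 6.626 × 10⁻³⁴ / 1.206 × 10⁻²² = 5.49 × 10⁻¹² m = 5490 fm.

λ = 5490 fm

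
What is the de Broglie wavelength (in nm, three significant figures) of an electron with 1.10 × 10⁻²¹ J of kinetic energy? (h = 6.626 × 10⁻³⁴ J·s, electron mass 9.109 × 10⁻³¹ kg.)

λ = 14.8 nm

p = √(2mKE) = √(2 × 9.109 × 10⁻³¹ × 1.100 × 10⁻²¹) = 4.477 × 10⁻²⁶ kg·m/s.
λ = h/p = 6.626 × 10⁻³⁴ / 4.477 × 10⁻²⁶ = 1.48 × 10⁻⁸ m = 14.8 nm.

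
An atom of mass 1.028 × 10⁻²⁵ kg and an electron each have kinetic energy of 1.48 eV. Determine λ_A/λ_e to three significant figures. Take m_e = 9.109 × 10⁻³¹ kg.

At fixed KE, p = √(2mKE) so λ = h/p ∝ 1/√m.
λ_A/λ_e = √(m_e/m_A) = √(9.109 × 10⁻³¹/1.028 × 10⁻²⁵) = √(8.861 × 10⁻⁶) = 2.98 × 10⁻³.

λ_A/λ_e = 2.98 × 10⁻³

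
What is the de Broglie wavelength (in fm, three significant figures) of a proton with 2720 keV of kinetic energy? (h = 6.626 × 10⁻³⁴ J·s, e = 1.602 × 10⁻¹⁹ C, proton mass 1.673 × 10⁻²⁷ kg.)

KE = 2720 keV = 4.357 × 10⁻¹³ J.
p = √(2mKE) = √(2 × 1.673 × 10⁻²⁷ × 4.357 × 10⁻¹³) = 3.818 × 10⁻²⁰ kg·m/s.
λ = h/p = 6.626 × 10⁻³⁴ / 3.818 × 10⁻²⁰ = 1.74 × 10⁻¹⁴ m = 17.4 fm.

λ = 17.4 fm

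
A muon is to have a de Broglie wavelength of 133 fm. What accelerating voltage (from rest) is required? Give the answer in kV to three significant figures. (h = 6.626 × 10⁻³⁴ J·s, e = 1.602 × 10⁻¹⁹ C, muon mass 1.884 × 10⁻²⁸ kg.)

p = h/λ = 6.626 × 10⁻³⁴ / 1.330 × 10⁻¹³ = 4.982 × 10⁻²¹ kg·m/s.
KE = p²/(2m) = 6.587 × 10⁻¹⁴ J.
V = KE/e = 6.587 × 10⁻¹⁴ / (1.602 × 10⁻¹⁹) = 411 kV.

V = 411 kV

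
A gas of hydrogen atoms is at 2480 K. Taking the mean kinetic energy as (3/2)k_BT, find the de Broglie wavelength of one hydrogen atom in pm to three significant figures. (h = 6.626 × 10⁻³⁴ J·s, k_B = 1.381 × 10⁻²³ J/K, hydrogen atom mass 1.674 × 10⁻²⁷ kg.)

KE = (3/2)k_BT = 1.5 × 1.381 × 10⁻²³ × 2480 = 5.137 × 10⁻²⁰ J.
p = √(2mKE) = √(2 × 1.674 × 10⁻²⁷ × 5.137 × 10⁻²⁰) = 1.311 × 10⁻²³ kg·m/s.
λ = h/p = 5.05 × 10⁻¹¹ m = 50.5 pm.

λ = 50.5 pm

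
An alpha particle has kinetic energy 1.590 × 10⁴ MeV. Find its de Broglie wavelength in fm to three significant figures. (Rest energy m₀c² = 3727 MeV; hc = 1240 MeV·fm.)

λ = 0.0643 fm

Total energy E = KE + m₀c² = 1.590 × 10⁴ + 3727 = 19627 MeV.
(pc)² = E² − (m₀c²)² = (19627)² − (3727)² = 3.713 × 10⁸ MeV², so pc = 1.927 × 10⁴ MeV.
λ = hc/(pc) = 1240 MeV·fm / 1.927 × 10⁴ MeV = 0.0643 fm.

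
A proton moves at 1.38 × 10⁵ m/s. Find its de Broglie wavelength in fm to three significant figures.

λ = 2870 fm

p = mv = 1.673 × 10⁻²⁷ × 1.38 × 10⁵ = 2.309 × 10⁻²² kg·m/s.
λ = h/p = 6.626 × 10⁻³⁴ / 2.309 × 10⁻²² = 2.87 × 10⁻¹² m = 2870 fm.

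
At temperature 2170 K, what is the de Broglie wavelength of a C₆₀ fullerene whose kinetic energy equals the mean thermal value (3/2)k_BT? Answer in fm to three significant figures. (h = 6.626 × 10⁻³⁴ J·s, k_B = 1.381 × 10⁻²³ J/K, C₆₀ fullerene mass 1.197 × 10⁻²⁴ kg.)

KE = (3/2)k_BT = 1.5 × 1.381 × 10⁻²³ × 2170 = 4.495 × 10⁻²⁰ J.
p = √(2mKE) = √(2 × 1.197 × 10⁻²⁴ × 4.495 × 10⁻²⁰) = 3.280 × 10⁻²² kg·m/s.
λ = h/p = 2.02 × 10⁻¹² m = 2020 fm.

λ = 2020 fm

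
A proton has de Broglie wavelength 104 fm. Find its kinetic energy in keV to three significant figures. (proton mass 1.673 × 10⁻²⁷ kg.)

KE = 75.7 keV

p = h/λ = 6.626 × 10⁻³⁴ / 1.040 × 10⁻¹³ = 6.371 × 10⁻²¹ kg·m/s.
KE = p²/(2m) = (6.371 × 10⁻²¹)² / (2 × 1.673 × 10⁻²⁷) = 1.213 × 10⁻¹⁴ J = 75.7 keV.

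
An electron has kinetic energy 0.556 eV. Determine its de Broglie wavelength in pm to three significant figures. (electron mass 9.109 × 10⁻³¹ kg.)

KE = 0.556 eV = 8.907 × 10⁻²⁰ J.
p = √(2mKE) = √(2 × 9.109 × 10⁻³¹ × 8.907 × 10⁻²⁰) = 4.028 × 10⁻²⁵ kg·m/s.
λ = h/p = 6.626 × 10⁻³⁴ / 4.028 × 10⁻²⁵ = 1.64 × 10⁻⁹ m = 1640 pm.

λ = 1640 pm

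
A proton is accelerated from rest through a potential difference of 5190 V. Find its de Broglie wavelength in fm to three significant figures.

KE = eV = 1.602 × 10⁻¹⁹ × 5190 = 8.314 × 10⁻¹⁶ J.
p = √(2mKE) = √(2 × 1.673 × 10⁻²⁷ × 8.314 × 10⁻¹⁶) = 1.668 × 10⁻²¹ kg·m/s.
λ = h/p = 6.626 × 10⁻³⁴ / 1.668 × 10⁻²¹ = 3.97 × 10⁻¹³ m = 397 fm.

λ = 397 fm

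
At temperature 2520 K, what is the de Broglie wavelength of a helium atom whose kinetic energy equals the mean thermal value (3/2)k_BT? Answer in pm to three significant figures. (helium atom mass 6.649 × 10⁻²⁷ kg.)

KE = (3/2)k_BT = 1.5 × 1.381 × 10⁻²³ × 2520 = 5.220 × 10⁻²⁰ J.
p = √(2mKE) = √(2 × 6.649 × 10⁻²⁷ × 5.220 × 10⁻²⁰) = 2.635 × 10⁻²³ kg·m/s.
λ = h/p = 2.51 × 10⁻¹¹ m = 25.1 pm.

λ = 25.1 pm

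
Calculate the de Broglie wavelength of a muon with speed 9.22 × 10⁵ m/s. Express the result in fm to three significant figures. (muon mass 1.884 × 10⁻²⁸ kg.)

p = mv = 1.884 × 10⁻²⁸ × 9.22 × 10⁵ = 1.737 × 10⁻²² kg·m/s.
λ = h/p = 6.626 × 10⁻³⁴ / 1.737 × 10⁻²² = 3.81 × 10⁻¹² m = 3810 fm.

λ = 3810 fm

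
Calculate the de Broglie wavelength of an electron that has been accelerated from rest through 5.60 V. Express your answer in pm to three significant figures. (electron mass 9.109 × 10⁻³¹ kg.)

KE = eV = 1.602 × 10⁻¹⁹ × 5.600 = 8.971 × 10⁻¹⁹ J.
p = √(2mKE) = √(2 × 9.109 × 10⁻³¹ × 8.971 × 10⁻¹⁹) = 1.278 × 10⁻²⁴ kg·m/s.
λ = h/p = 6.626 × 10⁻³⁴ / 1.278 × 10⁻²⁴ = 5.18 × 10⁻¹⁰ m = 518 pm.

λ = 518 pm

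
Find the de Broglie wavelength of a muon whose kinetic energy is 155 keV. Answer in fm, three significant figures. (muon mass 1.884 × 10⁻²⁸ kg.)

λ = 217 fm

KE = 155 keV = 2.483 × 10⁻¹⁴ J.
p = √(2mKE) = √(2 × 1.884 × 10⁻²⁸ × 2.483 × 10⁻¹⁴) = 3.059 × 10⁻²¹ kg·m/s.
λ = h/p = 6.626 × 10⁻³⁴ / 3.059 × 10⁻²¹ = 2.17 × 10⁻¹³ m = 217 fm.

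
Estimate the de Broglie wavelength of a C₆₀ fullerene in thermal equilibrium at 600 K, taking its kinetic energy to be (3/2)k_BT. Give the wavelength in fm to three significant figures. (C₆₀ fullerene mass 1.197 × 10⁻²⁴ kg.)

λ = 3840 fm

KE = (3/2)k_BT = 1.5 × 1.381 × 10⁻²³ × 600 = 1.243 × 10⁻²⁰ J.
p = √(2mKE) = √(2 × 1.197 × 10⁻²⁴ × 1.243 × 10⁻²⁰) = 1.725 × 10⁻²² kg·m/s.
λ = h/p = 3.84 × 10⁻¹² m = 3840 fm.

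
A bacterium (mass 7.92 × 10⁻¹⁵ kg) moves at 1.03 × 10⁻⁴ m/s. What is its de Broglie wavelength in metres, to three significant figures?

λ = 8.12 × 10⁻¹⁶ m

p = mv = 7.92 × 10⁻¹⁵ × 1.03 × 10⁻⁴ = 8.158 × 10⁻¹⁹ kg·m/s.
λ = h/p = 6.626 × 10⁻³⁴ / 8.158 × 10⁻¹⁹ = 8.12 × 10⁻¹⁶ m.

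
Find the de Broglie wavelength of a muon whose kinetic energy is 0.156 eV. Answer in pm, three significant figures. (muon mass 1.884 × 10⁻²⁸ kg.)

KE = 0.156 eV = 2.499 × 10⁻²⁰ J.
p = √(2mKE) = √(2 × 1.884 × 10⁻²⁸ × 2.499 × 10⁻²⁰) = 3.069 × 10⁻²⁴ kg·m/s.
λ = h/p = 6.626 × 10⁻³⁴ / 3.069 × 10⁻²⁴ = 2.16 × 10⁻¹⁰ m = 216 pm.

λ = 216 pm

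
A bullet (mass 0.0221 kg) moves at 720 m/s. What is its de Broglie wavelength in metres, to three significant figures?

p = mv = 0.0221 × 720 = 1.591 × 10¹ kg·m/s.
λ = h/p = 6.626 × 10⁻³⁴ / 1.591 × 10¹ = 4.16 × 10⁻³⁵ m.

λ = 4.16 × 10⁻³⁵ m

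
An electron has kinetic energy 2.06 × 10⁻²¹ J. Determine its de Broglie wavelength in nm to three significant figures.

λ = 10.8 nm

p = √(2mKE) = √(2 × 9.109 × 10⁻³¹ × 2.060 × 10⁻²¹) = 6.126 × 10⁻²⁶ kg·m/s.
λ = h/p = 6.626 × 10⁻³⁴ / 6.126 × 10⁻²⁶ = 1.08 × 10⁻⁸ m = 10.8 nm.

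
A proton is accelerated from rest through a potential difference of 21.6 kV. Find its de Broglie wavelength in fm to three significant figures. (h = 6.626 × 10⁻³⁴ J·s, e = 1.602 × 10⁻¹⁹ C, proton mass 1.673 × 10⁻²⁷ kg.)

λ = 195 fm

KE = eV = 1.602 × 10⁻¹⁹ × 2.160 × 10⁴ = 3.460 × 10⁻¹⁵ J.
p = √(2mKE) = √(2 × 1.673 × 10⁻²⁷ × 3.460 × 10⁻¹⁵) = 3.403 × 10⁻²¹ kg·m/s.
λ = h/p = 6.626 × 10⁻³⁴ / 3.403 × 10⁻²¹ = 1.95 × 10⁻¹³ m = 195 fm.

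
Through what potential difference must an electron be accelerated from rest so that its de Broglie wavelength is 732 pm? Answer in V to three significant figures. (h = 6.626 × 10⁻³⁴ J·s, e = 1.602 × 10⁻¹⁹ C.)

V = 2.81 V

p = h/λ = 6.626 × 10⁻³⁴ / 7.320 × 10⁻¹⁰ = 9.052 × 10⁻²⁵ kg·m/s.
KE = p²/(2m) = 4.498 × 10⁻¹⁹ J.
V = KE/e = 4.498 × 10⁻¹⁹ / (1.602 × 10⁻¹⁹) = 2.81 V.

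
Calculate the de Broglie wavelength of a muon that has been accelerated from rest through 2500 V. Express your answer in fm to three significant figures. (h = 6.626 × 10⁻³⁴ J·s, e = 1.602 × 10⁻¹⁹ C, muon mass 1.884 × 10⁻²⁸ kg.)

KE = eV = 1.602 × 10⁻¹⁹ × 2500 = 4.005 × 10⁻¹⁶ J.
p = √(2mKE) = √(2 × 1.884 × 10⁻²⁸ × 4.005 × 10⁻¹⁶) = 3.885 × 10⁻²² kg·m/s.
λ = h/p = 6.626 × 10⁻³⁴ / 3.885 × 10⁻²² = 1.71 × 10⁻¹² m = 1710 fm.

λ = 1710 fm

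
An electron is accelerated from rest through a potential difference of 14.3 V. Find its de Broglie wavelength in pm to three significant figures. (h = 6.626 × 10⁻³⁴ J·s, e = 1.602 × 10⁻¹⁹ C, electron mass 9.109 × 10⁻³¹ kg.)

KE = eV = 1.602 × 10⁻¹⁹ × 14.30 = 2.291 × 10⁻¹⁸ J.
p = √(2mKE) = √(2 × 9.109 × 10⁻³¹ × 2.291 × 10⁻¹⁸) = 2.043 × 10⁻²⁴ kg·m/s.
λ = h/p = 6.626 × 10⁻³⁴ / 2.043 × 10⁻²⁴ = 3.24 × 10⁻¹⁰ m = 324 pm.

λ = 324 pm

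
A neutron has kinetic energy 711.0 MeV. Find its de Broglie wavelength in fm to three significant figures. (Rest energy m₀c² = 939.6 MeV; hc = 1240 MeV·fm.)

Total energy E = KE + m₀c² = 711.0 + 939.6 = 1650.6 MeV.
(pc)² = E² − (m₀c²)² = (1650.6)² − (939.6)² = 1.842 × 10⁶ MeV², so pc = 1357 MeV.
λ = hc/(pc) = 1240 MeV·fm / 1357 MeV = 0.914 fm.

λ = 0.914 fm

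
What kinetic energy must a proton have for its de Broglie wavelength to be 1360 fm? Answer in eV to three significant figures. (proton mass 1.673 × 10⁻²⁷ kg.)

p = h/λ = 6.626 × 10⁻³⁴ / 1.360 × 10⁻¹² = 4.872 × 10⁻²² kg·m/s.
KE = p²/(2m) = (4.872 × 10⁻²²)² / (2 × 1.673 × 10⁻²⁷) = 7.094 × 10⁻¹⁷ J = 443 eV.

KE = 443 eV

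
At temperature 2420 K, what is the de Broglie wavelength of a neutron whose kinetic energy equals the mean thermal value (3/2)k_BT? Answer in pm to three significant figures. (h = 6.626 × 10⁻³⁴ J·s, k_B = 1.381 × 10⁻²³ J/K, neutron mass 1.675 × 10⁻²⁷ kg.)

KE = (3/2)k_BT = 1.5 × 1.381 × 10⁻²³ × 2420 = 5.013 × 10⁻²⁰ J.
p = √(2mKE) = √(2 × 1.675 × 10⁻²⁷ × 5.013 × 10⁻²⁰) = 1.296 × 10⁻²³ kg·m/s.
λ = h/p = 5.11 × 10⁻¹¹ m = 51.1 pm.

λ = 51.1 pm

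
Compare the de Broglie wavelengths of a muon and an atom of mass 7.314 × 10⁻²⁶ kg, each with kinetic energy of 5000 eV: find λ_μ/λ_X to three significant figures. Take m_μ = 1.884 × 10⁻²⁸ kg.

λ_μ/λ_X = 19.7

At fixed KE, p = √(2mKE) so λ = h/p ∝ 1/√m.
λ_μ/λ_X = √(m_X/m_μ) = √(7.314 × 10⁻²⁶/1.884 × 10⁻²⁸) = √(388.2) = 19.7.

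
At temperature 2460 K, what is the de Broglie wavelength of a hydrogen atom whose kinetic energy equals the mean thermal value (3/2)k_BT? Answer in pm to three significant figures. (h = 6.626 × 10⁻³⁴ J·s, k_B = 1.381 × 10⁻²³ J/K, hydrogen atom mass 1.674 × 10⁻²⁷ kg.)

λ = 50.7 pm

KE = (3/2)k_BT = 1.5 × 1.381 × 10⁻²³ × 2460 = 5.096 × 10⁻²⁰ J.
p = √(2mKE) = √(2 × 1.674 × 10⁻²⁷ × 5.096 × 10⁻²⁰) = 1.306 × 10⁻²³ kg·m/s.
λ = h/p = 5.07 × 10⁻¹¹ m = 50.7 pm.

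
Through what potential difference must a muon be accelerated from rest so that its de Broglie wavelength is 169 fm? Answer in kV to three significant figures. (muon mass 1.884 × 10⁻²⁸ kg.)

V = 255 kV

p = h/λ = 6.626 × 10⁻³⁴ / 1.690 × 10⁻¹³ = 3.921 × 10⁻²¹ kg·m/s.
KE = p²/(2m) = 4.080 × 10⁻¹⁴ J.
V = KE/e = 4.080 × 10⁻¹⁴ / (1.602 × 10⁻¹⁹) = 255 kV.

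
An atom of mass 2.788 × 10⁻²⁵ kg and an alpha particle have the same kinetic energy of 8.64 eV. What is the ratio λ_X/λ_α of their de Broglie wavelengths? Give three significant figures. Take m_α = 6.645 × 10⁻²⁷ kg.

λ_X/λ_α = 0.154

At fixed KE, p = √(2mKE) so λ = h/p ∝ 1/√m.
λ_X/λ_α = √(m_α/m_X) = √(6.645 × 10⁻²⁷/2.788 × 10⁻²⁵) = √(0.02383) = 0.154.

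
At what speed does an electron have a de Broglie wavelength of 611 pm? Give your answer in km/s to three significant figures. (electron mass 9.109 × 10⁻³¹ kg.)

p = h/λ = 6.626 × 10⁻³⁴ / 6.110 × 10⁻¹⁰ = 1.084 × 10⁻²⁴ kg·m/s.
v = p/m = 1.084 × 10⁻²⁴ / 9.109 × 10⁻³¹ = 1.19 × 10⁶ m/s = 1190 km/s.

v = 1190 km/s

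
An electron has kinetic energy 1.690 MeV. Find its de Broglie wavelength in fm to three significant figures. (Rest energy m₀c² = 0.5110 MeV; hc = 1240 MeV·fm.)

λ = 579 fm

Total energy E = KE + m₀c² = 1.690 + 0.5110 = 2.2010 MeV.
(pc)² = E² − (m₀c²)² = (2.2010)² − (0.5110)² = 4.583 MeV², so pc = 2.141 MeV.
λ = hc/(pc) = 1240 MeV·fm / 2.141 MeV = 579 fm.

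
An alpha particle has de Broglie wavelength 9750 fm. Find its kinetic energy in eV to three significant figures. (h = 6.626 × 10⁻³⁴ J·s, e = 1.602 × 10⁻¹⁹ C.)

KE = 2.17 eV

p = h/λ = 6.626 × 10⁻³⁴ / 9.750 × 10⁻¹² = 6.796 × 10⁻²³ kg·m/s.
KE = p²/(2m) = (6.796 × 10⁻²³)² / (2 × 6.645 × 10⁻²⁷) = 3.475 × 10⁻¹⁹ J = 2.17 eV.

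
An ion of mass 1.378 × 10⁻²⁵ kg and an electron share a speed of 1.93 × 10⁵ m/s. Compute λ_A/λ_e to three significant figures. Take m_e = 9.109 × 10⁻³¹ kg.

At fixed v, p = mv so λ = h/(mv) ∝ 1/m.
λ_A/λ_e = m_e/m_A = 9.109 × 10⁻³¹/1.378 × 10⁻²⁵ = 6.61 × 10⁻⁶.

λ_A/λ_e = 6.61 × 10⁻⁶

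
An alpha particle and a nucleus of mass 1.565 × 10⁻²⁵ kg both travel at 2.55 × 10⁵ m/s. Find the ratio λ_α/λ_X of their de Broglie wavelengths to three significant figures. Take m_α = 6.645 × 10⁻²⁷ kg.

λ_α/λ_X = 23.6

At fixed v, p = mv so λ = h/(mv) ∝ 1/m.
λ_α/λ_X = m_X/m_α = 1.565 × 10⁻²⁵/6.645 × 10⁻²⁷ = 23.6.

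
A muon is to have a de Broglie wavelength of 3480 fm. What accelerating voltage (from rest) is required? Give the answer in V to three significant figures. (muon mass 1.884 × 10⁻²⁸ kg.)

p = h/λ = 6.626 × 10⁻³⁴ / 3.480 × 10⁻¹² = 1.904 × 10⁻²² kg·m/s.
KE = p²/(2m) = 9.621 × 10⁻¹⁷ J.
V = KE/e = 9.621 × 10⁻¹⁷ / (1.602 × 10⁻¹⁹) = 601 V.

V = 601 V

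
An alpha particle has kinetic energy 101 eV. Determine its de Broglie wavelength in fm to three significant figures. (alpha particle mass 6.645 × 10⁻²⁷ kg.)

λ = 1430 fm

KE = 101 eV = 1.618 × 10⁻¹⁷ J.
p = √(2mKE) = √(2 × 6.645 × 10⁻²⁷ × 1.618 × 10⁻¹⁷) = 4.637 × 10⁻²² kg·m/s.
λ = h/p = 6.626 × 10⁻³⁴ / 4.637 × 10⁻²² = 1.43 × 10⁻¹² m = 1430 fm.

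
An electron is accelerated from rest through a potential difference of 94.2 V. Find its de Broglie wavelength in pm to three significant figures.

KE = eV = 1.602 × 10⁻¹⁹ × 94.20 = 1.509 × 10⁻¹⁷ J.
p = √(2mKE) = √(2 × 9.109 × 10⁻³¹ × 1.509 × 10⁻¹⁷) = 5.243 × 10⁻²⁴ kg·m/s.
λ = h/p = 6.626 × 10⁻³⁴ / 5.243 × 10⁻²⁴ = 1.26 × 10⁻¹⁰ m = 126 pm.

λ = 126 pm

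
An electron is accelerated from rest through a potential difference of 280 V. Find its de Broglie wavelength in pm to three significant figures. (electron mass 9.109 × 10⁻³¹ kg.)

λ = 73.3 pm

KE = eV = 1.602 × 10⁻¹⁹ × 280.0 = 4.486 × 10⁻¹⁷ J.
p = √(2mKE) = √(2 × 9.109 × 10⁻³¹ × 4.486 × 10⁻¹⁷) = 9.040 × 10⁻²⁴ kg·m/s.
λ = h/p = 6.626 × 10⁻³⁴ / 9.040 × 10⁻²⁴ = 7.33 × 10⁻¹¹ m = 73.3 pm.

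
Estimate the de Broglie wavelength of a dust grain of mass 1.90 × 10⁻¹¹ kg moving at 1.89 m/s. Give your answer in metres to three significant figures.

λ = 1.85 × 10⁻²³ m

p = mv = 1.90 × 10⁻¹¹ × 1.89 = 3.591 × 10⁻¹¹ kg·m/s.
λ = h/p = 6.626 × 10⁻³⁴ / 3.591 × 10⁻¹¹ = 1.85 × 10⁻²³ m.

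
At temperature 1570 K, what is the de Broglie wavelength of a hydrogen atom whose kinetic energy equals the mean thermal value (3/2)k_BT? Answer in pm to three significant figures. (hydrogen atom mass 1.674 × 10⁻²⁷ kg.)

λ = 63.5 pm

KE = (3/2)k_BT = 1.5 × 1.381 × 10⁻²³ × 1570 = 3.252 × 10⁻²⁰ J.
p = √(2mKE) = √(2 × 1.674 × 10⁻²⁷ × 3.252 × 10⁻²⁰) = 1.043 × 10⁻²³ kg·m/s.
λ = h/p = 6.35 × 10⁻¹¹ m = 63.5 pm.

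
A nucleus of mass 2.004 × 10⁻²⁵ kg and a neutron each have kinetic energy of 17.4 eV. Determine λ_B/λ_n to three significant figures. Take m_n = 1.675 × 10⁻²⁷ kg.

At fixed KE, p = √(2mKE) so λ = h/p ∝ 1/√m.
λ_B/λ_n = √(m_n/m_B) = √(1.675 × 10⁻²⁷/2.004 × 10⁻²⁵) = √(8.358 × 10⁻³) = 0.0914.

λ_B/λ_n = 0.0914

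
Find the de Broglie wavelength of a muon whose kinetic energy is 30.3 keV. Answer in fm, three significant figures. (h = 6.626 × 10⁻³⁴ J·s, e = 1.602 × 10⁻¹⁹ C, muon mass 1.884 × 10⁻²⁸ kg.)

λ = 490 fm

KE = 30.3 keV = 4.854 × 10⁻¹⁵ J.
p = √(2mKE) = √(2 × 1.884 × 10⁻²⁸ × 4.854 × 10⁻¹⁵) = 1.352 × 10⁻²¹ kg·m/s.
λ = h/p = 6.626 × 10⁻³⁴ / 1.352 × 10⁻²¹ = 4.90 × 10⁻¹³ m = 490 fm.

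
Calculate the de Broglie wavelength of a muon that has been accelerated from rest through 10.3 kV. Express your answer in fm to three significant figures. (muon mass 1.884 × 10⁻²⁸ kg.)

KE = eV = 1.602 × 10⁻¹⁹ × 1.030 × 10⁴ = 1.650 × 10⁻¹⁵ J.
p = √(2mKE) = √(2 × 1.884 × 10⁻²⁸ × 1.650 × 10⁻¹⁵) = 7.885 × 10⁻²² kg·m/s.
λ = h/p = 6.626 × 10⁻³⁴ / 7.885 × 10⁻²² = 8.40 × 10⁻¹³ m = 840 fm.

λ = 840 fm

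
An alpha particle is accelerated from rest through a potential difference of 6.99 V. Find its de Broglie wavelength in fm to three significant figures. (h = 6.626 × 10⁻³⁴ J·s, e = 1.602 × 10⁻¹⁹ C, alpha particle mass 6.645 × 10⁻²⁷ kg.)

λ = 3840 fm

KE = 2eV = 2 × 1.602 × 10⁻¹⁹ × 6.990 = 2.240 × 10⁻¹⁸ J.
p = √(2mKE) = √(2 × 6.645 × 10⁻²⁷ × 2.240 × 10⁻¹⁸) = 1.725 × 10⁻²² kg·m/s.
λ = h/p = 6.626 × 10⁻³⁴ / 1.725 × 10⁻²² = 3.84 × 10⁻¹² m = 3840 fm.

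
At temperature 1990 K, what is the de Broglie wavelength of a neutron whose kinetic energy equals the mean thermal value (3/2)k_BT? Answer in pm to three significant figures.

KE = (3/2)k_BT = 1.5 × 1.381 × 10⁻²³ × 1990 = 4.122 × 10⁻²⁰ J.
p = √(2mKE) = √(2 × 1.675 × 10⁻²⁷ × 4.122 × 10⁻²⁰) = 1.175 × 10⁻²³ kg·m/s.
λ = h/p = 5.64 × 10⁻¹¹ m = 56.4 pm.

λ = 56.4 pm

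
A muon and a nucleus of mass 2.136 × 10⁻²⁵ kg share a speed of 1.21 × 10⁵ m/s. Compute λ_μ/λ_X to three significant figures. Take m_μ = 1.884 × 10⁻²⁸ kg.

λ_μ/λ_X = 1130

At fixed v, p = mv so λ = h/(mv) ∝ 1/m.
λ_μ/λ_X = m_X/m_μ = 2.136 × 10⁻²⁵/1.884 × 10⁻²⁸ = 1130.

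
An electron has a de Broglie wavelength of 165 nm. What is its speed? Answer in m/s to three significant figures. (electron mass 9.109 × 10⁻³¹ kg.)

p = h/λ = 6.626 × 10⁻³⁴ / 1.650 × 10⁻⁷ = 4.016 × 10⁻²⁷ kg·m/s.
v = p/m = 4.016 × 10⁻²⁷ / 9.109 × 10⁻³¹ = 4.41 × 10³ m/s = 4410 m/s.

v = 4410 m/s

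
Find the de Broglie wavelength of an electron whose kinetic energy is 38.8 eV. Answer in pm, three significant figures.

KE = 38.8 eV = 6.216 × 10⁻¹⁸ J.
p = √(2mKE) = √(2 × 9.109 × 10⁻³¹ × 6.216 × 10⁻¹⁸) = 3.365 × 10⁻²⁴ kg·m/s.
λ = h/p = 6.626 × 10⁻³⁴ / 3.365 × 10⁻²⁴ = 1.97 × 10⁻¹⁰ m = 197 pm.

λ = 197 pm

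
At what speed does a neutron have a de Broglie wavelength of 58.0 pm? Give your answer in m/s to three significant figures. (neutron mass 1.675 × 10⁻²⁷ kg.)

p = h/λ = 6.626 × 10⁻³⁴ / 5.800 × 10⁻¹¹ = 1.142 × 10⁻²³ kg·m/s.
v = p/m = 1.142 × 10⁻²³ / 1.675 × 10⁻²⁷ = 6.82 × 10³ m/s = 6820 m/s.

v = 6820 m/s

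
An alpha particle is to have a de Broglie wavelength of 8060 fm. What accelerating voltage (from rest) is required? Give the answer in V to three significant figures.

p = h/λ = 6.626 × 10⁻³⁴ / 8.060 × 10⁻¹² = 8.221 × 10⁻²³ kg·m/s.
KE = p²/(2m) = 5.085 × 10⁻¹⁹ J.
V = KE/2e = 5.085 × 10⁻¹⁹ / (2 × 1.602 × 10⁻¹⁹) = 1.59 V.

V = 1.59 V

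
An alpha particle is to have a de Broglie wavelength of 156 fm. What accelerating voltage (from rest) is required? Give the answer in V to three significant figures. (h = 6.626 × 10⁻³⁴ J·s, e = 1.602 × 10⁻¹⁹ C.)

p = h/λ = 6.626 × 10⁻³⁴ / 1.560 × 10⁻¹³ = 4.247 × 10⁻²¹ kg·m/s.
KE = p²/(2m) = 1.357 × 10⁻¹⁵ J.
V = KE/2e = 1.357 × 10⁻¹⁵ / (2 × 1.602 × 10⁻¹⁹) = 4240 V.

V = 4240 V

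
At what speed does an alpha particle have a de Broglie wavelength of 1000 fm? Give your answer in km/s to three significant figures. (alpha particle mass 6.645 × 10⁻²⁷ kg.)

v = 99.7 km/s

p = h/λ = 6.626 × 10⁻³⁴ / 1.000 × 10⁻¹² = 6.626 × 10⁻²² kg·m/s.
v = p/m = 6.626 × 10⁻²² / 6.645 × 10⁻²⁷ = 9.97 × 10⁴ m/s = 99.7 km/s.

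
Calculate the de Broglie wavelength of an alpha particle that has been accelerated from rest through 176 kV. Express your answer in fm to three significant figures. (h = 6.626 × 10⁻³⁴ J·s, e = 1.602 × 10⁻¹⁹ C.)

KE = 2eV = 2 × 1.602 × 10⁻¹⁹ × 1.760 × 10⁵ = 5.639 × 10⁻¹⁴ J.
p = √(2mKE) = √(2 × 6.645 × 10⁻²⁷ × 5.639 × 10⁻¹⁴) = 2.738 × 10⁻²⁰ kg·m/s.
λ = h/p = 6.626 × 10⁻³⁴ / 2.738 × 10⁻²⁰ = 2.42 × 10⁻¹⁴ m = 24.2 fm.

λ = 24.2 fm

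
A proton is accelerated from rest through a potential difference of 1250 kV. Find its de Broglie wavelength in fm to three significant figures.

KE = eV = 1.602 × 10⁻¹⁹ × 1.250 × 10⁶ = 2.003 × 10⁻¹³ J.
p = √(2mKE) = √(2 × 1.673 × 10⁻²⁷ × 2.003 × 10⁻¹³) = 2.589 × 10⁻²⁰ kg·m/s.
λ = h/p = 6.626 × 10⁻³⁴ / 2.589 × 10⁻²⁰ = 2.56 × 10⁻¹⁴ m = 25.6 fm.

λ = 25.6 fm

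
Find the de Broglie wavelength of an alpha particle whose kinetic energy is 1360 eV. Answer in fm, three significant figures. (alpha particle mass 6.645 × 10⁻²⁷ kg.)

λ = 389 fm

KE = 1360 eV = 2.179 × 10⁻¹⁶ J.
p = √(2mKE) = √(2 × 6.645 × 10⁻²⁷ × 2.179 × 10⁻¹⁶) = 1.702 × 10⁻²¹ kg·m/s.
λ = h/p = 6.626 × 10⁻³⁴ / 1.702 × 10⁻²¹ = 3.89 × 10⁻¹³ m = 389 fm.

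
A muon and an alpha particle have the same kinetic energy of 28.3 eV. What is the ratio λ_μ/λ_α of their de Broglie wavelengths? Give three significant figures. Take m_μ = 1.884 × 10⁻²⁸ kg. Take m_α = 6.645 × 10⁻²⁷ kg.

At fixed KE, p = √(2mKE) so λ = h/p ∝ 1/√m.
λ_μ/λ_α = √(m_α/m_μ) = √(6.645 × 10⁻²⁷/1.884 × 10⁻²⁸) = √(35.27) = 5.94.

λ_μ/λ_α = 5.94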